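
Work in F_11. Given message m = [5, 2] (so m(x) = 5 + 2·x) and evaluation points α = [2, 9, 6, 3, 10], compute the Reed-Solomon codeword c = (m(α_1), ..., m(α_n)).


c = [9, 1, 6, 0, 3]

Message polynomial: m(x) = 5 + 2·x (mod 11).
For each evaluation point α_i, compute m(α_i) mod 11:
  α_1 = 2: Horner steps 2 → 9, so m(2) = 9.
  α_2 = 9: Horner steps 2 → 1, so m(9) = 1.
  α_3 = 6: Horner steps 2 → 6, so m(6) = 6.
  α_4 = 3: Horner steps 2 → 0, so m(3) = 0.
  α_5 = 10: Horner steps 2 → 3, so m(10) = 3.
Codeword c = [9, 1, 6, 0, 3] ∈ F_11^5.


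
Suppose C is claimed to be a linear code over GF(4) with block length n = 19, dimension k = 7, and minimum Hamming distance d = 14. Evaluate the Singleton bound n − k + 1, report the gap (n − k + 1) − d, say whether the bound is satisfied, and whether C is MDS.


Singleton RHS = n − k + 1 = 13, slack = -1, bound violated (no such code; not MDS).

Singleton bound: d ≤ n − k + 1.
Here n = 19, k = 7, so n − k + 1 = 13.
Given d = 14, check d ≤ 13: NO.
Slack = (n − k + 1) − d = -1.
The slack is negative: d = 14 exceeds n − k + 1 = 13 by 1, so the Singleton bound is violated and no linear [19, 7, 14]_4 code can exist. In particular it is not MDS (MDS requires d = n − k + 1 exactly).
Description: the claimed parameters are [19, 7, 14]_4; such a code would be impossible (violates the Singleton bound).


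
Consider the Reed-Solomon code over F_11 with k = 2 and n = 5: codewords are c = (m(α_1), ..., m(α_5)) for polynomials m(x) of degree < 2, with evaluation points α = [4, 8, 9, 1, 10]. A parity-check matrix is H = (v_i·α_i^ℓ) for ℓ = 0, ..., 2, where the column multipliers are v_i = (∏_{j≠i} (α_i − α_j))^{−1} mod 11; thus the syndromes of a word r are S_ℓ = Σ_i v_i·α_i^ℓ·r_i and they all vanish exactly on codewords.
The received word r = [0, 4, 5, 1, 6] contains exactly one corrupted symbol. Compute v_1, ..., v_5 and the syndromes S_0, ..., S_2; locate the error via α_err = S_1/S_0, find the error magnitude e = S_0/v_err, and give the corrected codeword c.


S = (3, 3, 3), error at position 4, error magnitude e = 4, c = [0, 4, 5, 8, 6].

Step 1: column multipliers v_i = (∏_{j≠i}(α_i − α_j))^{−1} mod 11.
  i = 1 (α = 4): (4−8)(4−9)(4−1)(4−10) = (−4)·(−5)·3·(−6) = −360 ≡ 3, so v_1 = 3^{−1} = 4 (mod 11).
  i = 2 (α = 8): (8−4)(8−9)(8−1)(8−10) = 4·(−1)·7·(−2) = 56 ≡ 1, so v_2 = 1^{−1} = 1 (mod 11).
  i = 3 (α = 9): (9−4)(9−8)(9−1)(9−10) = 5·1·8·(−1) = −40 ≡ 4, so v_3 = 4^{−1} = 3 (mod 11).
  i = 4 (α = 1): (1−4)(1−8)(1−9)(1−10) = (−3)·(−7)·(−8)·(−9) = 1512 ≡ 5, so v_4 = 5^{−1} = 9 (mod 11).
  i = 5 (α = 10): (10−4)(10−8)(10−9)(10−1) = 6·2·1·9 = 108 ≡ 9, so v_5 = 9^{−1} = 5 (mod 11).
  v = [4, 1, 3, 9, 5].
Step 2: syndromes of r = [0, 4, 5, 1, 6] (all sums mod 11).
  S_0 = Σ v_i r_i = 4·0 + 1·4 + 3·5 + 9·1 + 5·6 = 58 ≡ 3.
  S_1 = Σ v_i α_i r_i = 4·4·0 + 1·8·4 + 3·9·5 + 9·1·1 + 5·10·6 = 476 ≡ 3.
  α_i^2 mod 11 = [5, 9, 4, 1, 1].
  S_2 = Σ v_i α_i^2 r_i = 4·5·0 + 1·9·4 + 3·4·5 + 9·1·1 + 5·1·6 = 135 ≡ 3.
  S = (3, 3, 3) ≠ 0, so r is not a codeword (an error is present).
Step 3: locate the error. For a single error e at position i, S_ℓ = v_i·e·α_i^ℓ, so α_err = S_1/S_0.
  S_0^{−1} = 3^{−1} = 4 (mod 11), so α_err = 3·4 = 12 ≡ 1 = α_4. Error position i = 4.
  Consistency check: S_2/S_1 = 3·4 = 12 ≡ 1 = α_err ✓ (single-error assumption holds).
Step 4: error magnitude e = S_0/v_4 = S_0·∏_{j≠4}(α_4 − α_j) = 3·5 = 15 ≡ 4 (mod 11).
Step 5: correct position 4: c_4 = r_4 − e = 1 − 4 ≡ 8 (mod 11). Hence c = [0, 4, 5, 8, 6].
  Check: interpolating c through the α_i gives m(x) = 7 + 1·x (degree < 2) with m(α_i) = c_i for every i, so c is indeed a codeword.


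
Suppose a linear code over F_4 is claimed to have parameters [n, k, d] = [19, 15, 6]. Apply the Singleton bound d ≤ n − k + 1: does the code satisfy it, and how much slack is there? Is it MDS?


Singleton RHS = n − k + 1 = 5, slack = -1, bound violated (no such code; not MDS).

Singleton bound: d ≤ n − k + 1.
Here n = 19, k = 15, so n − k + 1 = 5.
Given d = 6, check d ≤ 5: NO.
Slack = (n − k + 1) − d = -1.
The slack is negative: d = 6 exceeds n − k + 1 = 5 by 1, so the Singleton bound is violated and no linear [19, 15, 6]_4 code can exist. In particular it is not MDS (MDS requires d = n − k + 1 exactly).
Description: the claimed parameters are [19, 15, 6]_4; such a code would be impossible (violates the Singleton bound).


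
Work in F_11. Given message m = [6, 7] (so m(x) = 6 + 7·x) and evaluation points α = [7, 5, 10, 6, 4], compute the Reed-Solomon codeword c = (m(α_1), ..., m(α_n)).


c = [0, 8, 10, 4, 1]

Message polynomial: m(x) = 6 + 7·x (mod 11).
For each evaluation point α_i, compute m(α_i) mod 11:
  α_1 = 7: Horner steps 7 → 0, so m(7) = 0.
  α_2 = 5: Horner steps 7 → 8, so m(5) = 8.
  α_3 = 10: Horner steps 7 → 10, so m(10) = 10.
  α_4 = 6: Horner steps 7 → 4, so m(6) = 4.
  α_5 = 4: Horner steps 7 → 1, so m(4) = 1.
Codeword c = [0, 8, 10, 4, 1] ∈ F_11^5.


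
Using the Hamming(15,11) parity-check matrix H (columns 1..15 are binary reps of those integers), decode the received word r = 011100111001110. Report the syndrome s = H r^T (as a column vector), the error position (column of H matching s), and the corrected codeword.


s = (1, 1, 0, 0)^T, error position = 12, corrected codeword c = 011100111000110

Compute s = H r^T mod 2 one row at a time:
  s_1 = 1 + 1 + 0 + 0 + 1 + 1 + 1 + 0 = 5 ≡ 1 (mod 2).
  s_2 = 1 + 0 + 0 + 1 + 1 + 1 + 1 + 0 = 5 ≡ 1 (mod 2).
  s_3 = 1 + 1 + 0 + 1 + 0 + 0 + 1 + 0 = 4 ≡ 0 (mod 2).
  s_4 = 0 + 1 + 0 + 1 + 1 + 0 + 1 + 0 = 4 ≡ 0 (mod 2).
s = (1, 1, 0, 0)^T — this equals column 12 of H (binary 1100), so error is at position 12.
Correct: flip bit 12 of r = 011100111001110 to get c = 011100111000110.


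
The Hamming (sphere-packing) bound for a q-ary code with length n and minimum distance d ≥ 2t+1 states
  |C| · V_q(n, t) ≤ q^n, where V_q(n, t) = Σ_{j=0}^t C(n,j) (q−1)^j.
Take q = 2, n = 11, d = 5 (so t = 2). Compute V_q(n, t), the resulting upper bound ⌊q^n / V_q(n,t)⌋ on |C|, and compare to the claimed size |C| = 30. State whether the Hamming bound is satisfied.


V_q(n, t) = 67, q^n = 2048, Hamming bound = 30, |C| = 30 ≤ bound (satisfied).

Step 1: Compute V_q(n, t) = Σ_{j=0}^2 C(n, j) (q−1)^j.
  j = 0: C(11,0)·(1)^0 = 1·1 = 1.
  j = 1: C(11,1)·(1)^1 = 11·1 = 11.
  j = 2: C(11,2)·(1)^2 = 55·1 = 55.
  V_q(n, t) = 1 + 11 + 55 = 67.
Step 2: q^n = 2^11 = 2048.
Step 3: Hamming bound ⌊q^n / V_q(n,t)⌋ = ⌊2048/67⌋ = 30.
Step 4: Compare |C| = 30 to 30: satisfied.
The claimed |C| lies at the Hamming bound (tight).


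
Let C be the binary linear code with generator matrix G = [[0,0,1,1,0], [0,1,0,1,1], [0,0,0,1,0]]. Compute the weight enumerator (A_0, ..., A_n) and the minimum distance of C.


Weight distribution: A_0 = 1, A_1 = 2, A_2 = 2, A_3 = 2, A_4 = 1. Minimum distance d = 1.

Enumerate all 2^3 = 8 messages m ∈ F_2^3.
For each, compute codeword c = mG in F_2^5, then tally its weight.
  m = 000 → c = 00000, weight = 0.
  m = 100 → c = 00110, weight = 2.
  m = 010 → c = 01011, weight = 3.
  m = 110 → c = 01101, weight = 3.
  m = 001 → c = 00010, weight = 1.
  m = 101 → c = 00100, weight = 1.
  m = 011 → c = 01001, weight = 2.
  m = 111 → c = 01111, weight = 4.
Tally weights:
  weight 0: 1 codewords.
  weight 1: 2 codewords.
  weight 2: 2 codewords.
  weight 3: 2 codewords.
  weight 4: 1 codewords.
Minimum distance d = smallest w > 0 with A_w > 0 = 1.
Sanity: Σ A_w = 8 = 2^3 = 8 ✓.


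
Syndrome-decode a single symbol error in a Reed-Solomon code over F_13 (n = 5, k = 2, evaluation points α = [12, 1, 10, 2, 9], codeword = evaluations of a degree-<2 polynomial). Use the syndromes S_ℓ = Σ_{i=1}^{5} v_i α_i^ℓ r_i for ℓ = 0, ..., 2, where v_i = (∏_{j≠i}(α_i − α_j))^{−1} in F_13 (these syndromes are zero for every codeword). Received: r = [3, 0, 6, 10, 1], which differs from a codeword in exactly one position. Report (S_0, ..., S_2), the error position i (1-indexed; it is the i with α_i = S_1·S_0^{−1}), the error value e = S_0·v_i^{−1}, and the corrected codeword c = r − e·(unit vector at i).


S = (8, 3, 6), error at position 4, error magnitude e = 5, c = [3, 0, 6, 5, 1].

Step 1: column multipliers v_i = (∏_{j≠i}(α_i − α_j))^{−1} mod 13.
  i = 1 (α = 12): (12−1)(12−10)(12−2)(12−9) = 11·2·10·3 = 660 ≡ 10, so v_1 = 10^{−1} = 4 (mod 13).
  i = 2 (α = 1): (1−12)(1−10)(1−2)(1−9) = (−11)·(−9)·(−1)·(−8) = 792 ≡ 12, so v_2 = 12^{−1} = 12 (mod 13).
  i = 3 (α = 10): (10−12)(10−1)(10−2)(10−9) = (−2)·9·8·1 = −144 ≡ 12, so v_3 = 12^{−1} = 12 (mod 13).
  i = 4 (α = 2): (2−12)(2−1)(2−10)(2−9) = (−10)·1·(−8)·(−7) = −560 ≡ 12, so v_4 = 12^{−1} = 12 (mod 13).
  i = 5 (α = 9): (9−12)(9−1)(9−10)(9−2) = (−3)·8·(−1)·7 = 168 ≡ 12, so v_5 = 12^{−1} = 12 (mod 13).
  v = [4, 12, 12, 12, 12].
Step 2: syndromes of r = [3, 0, 6, 10, 1] (all sums mod 13).
  S_0 = Σ v_i r_i = 4·3 + 12·0 + 12·6 + 12·10 + 12·1 = 216 ≡ 8.
  S_1 = Σ v_i α_i r_i = 4·12·3 + 12·1·0 + 12·10·6 + 12·2·10 + 12·9·1 = 1212 ≡ 3.
  α_i^2 mod 13 = [1, 1, 9, 4, 3].
  S_2 = Σ v_i α_i^2 r_i = 4·1·3 + 12·1·0 + 12·9·6 + 12·4·10 + 12·3·1 = 1176 ≡ 6.
  S = (8, 3, 6) ≠ 0, so r is not a codeword (an error is present).
Step 3: locate the error. For a single error e at position i, S_ℓ = v_i·e·α_i^ℓ, so α_err = S_1/S_0.
  S_0^{−1} = 8^{−1} = 5 (mod 13), so α_err = 3·5 = 15 ≡ 2 = α_4. Error position i = 4.
  Consistency check: S_2/S_1 = 6·9 = 54 ≡ 2 = α_err ✓ (single-error assumption holds).
Step 4: error magnitude e = S_0/v_4 = S_0·∏_{j≠4}(α_4 − α_j) = 8·12 = 96 ≡ 5 (mod 13).
Step 5: correct position 4: c_4 = r_4 − e = 10 − 5 ≡ 5 (mod 13). Hence c = [3, 0, 6, 5, 1].
  Check: interpolating c through the α_i gives m(x) = 8 + 5·x (degree < 2) with m(α_i) = c_i for every i, so c is indeed a codeword.


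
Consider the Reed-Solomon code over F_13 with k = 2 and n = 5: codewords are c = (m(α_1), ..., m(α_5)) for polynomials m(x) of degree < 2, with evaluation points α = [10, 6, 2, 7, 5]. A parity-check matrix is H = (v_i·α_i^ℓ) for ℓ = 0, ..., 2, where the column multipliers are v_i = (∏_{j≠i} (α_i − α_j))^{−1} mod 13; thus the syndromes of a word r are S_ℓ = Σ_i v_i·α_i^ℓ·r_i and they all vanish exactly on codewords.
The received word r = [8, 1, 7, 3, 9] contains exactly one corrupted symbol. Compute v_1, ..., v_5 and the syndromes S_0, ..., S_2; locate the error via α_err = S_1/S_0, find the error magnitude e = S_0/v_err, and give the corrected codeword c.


S = (4, 2, 1), error at position 4, error magnitude e = 10, c = [8, 1, 7, 6, 9].

Step 1: column multipliers v_i = (∏_{j≠i}(α_i − α_j))^{−1} mod 13.
  i = 1 (α = 10): (10−6)(10−2)(10−7)(10−5) = 4·8·3·5 = 480 ≡ 12, so v_1 = 12^{−1} = 12 (mod 13).
  i = 2 (α = 6): (6−10)(6−2)(6−7)(6−5) = (−4)·4·(−1)·1 = 16 ≡ 3, so v_2 = 3^{−1} = 9 (mod 13).
  i = 3 (α = 2): (2−10)(2−6)(2−7)(2−5) = (−8)·(−4)·(−5)·(−3) = 480 ≡ 12, so v_3 = 12^{−1} = 12 (mod 13).
  i = 4 (α = 7): (7−10)(7−6)(7−2)(7−5) = (−3)·1·5·2 = −30 ≡ 9, so v_4 = 9^{−1} = 3 (mod 13).
  i = 5 (α = 5): (5−10)(5−6)(5−2)(5−7) = (−5)·(−1)·3·(−2) = −30 ≡ 9, so v_5 = 9^{−1} = 3 (mod 13).
  v = [12, 9, 12, 3, 3].
Step 2: syndromes of r = [8, 1, 7, 3, 9] (all sums mod 13).
  S_0 = Σ v_i r_i = 12·8 + 9·1 + 12·7 + 3·3 + 3·9 = 225 ≡ 4.
  S_1 = Σ v_i α_i r_i = 12·10·8 + 9·6·1 + 12·2·7 + 3·7·3 + 3·5·9 = 1380 ≡ 2.
  α_i^2 mod 13 = [9, 10, 4, 10, 12].
  S_2 = Σ v_i α_i^2 r_i = 12·9·8 + 9·10·1 + 12·4·7 + 3·10·3 + 3·12·9 = 1704 ≡ 1.
  S = (4, 2, 1) ≠ 0, so r is not a codeword (an error is present).
Step 3: locate the error. For a single error e at position i, S_ℓ = v_i·e·α_i^ℓ, so α_err = S_1/S_0.
  S_0^{−1} = 4^{−1} = 10 (mod 13), so α_err = 2·10 = 20 ≡ 7 = α_4. Error position i = 4.
  Consistency check: S_2/S_1 = 1·7 = 7 ≡ 7 = α_err ✓ (single-error assumption holds).
Step 4: error magnitude e = S_0/v_4 = S_0·∏_{j≠4}(α_4 − α_j) = 4·9 = 36 ≡ 10 (mod 13).
Step 5: correct position 4: c_4 = r_4 − e = 3 − 10 ≡ 6 (mod 13). Hence c = [8, 1, 7, 6, 9].
  Check: interpolating c through the α_i gives m(x) = 10 + 5·x (degree < 2) with m(α_i) = c_i for every i, so c is indeed a codeword.


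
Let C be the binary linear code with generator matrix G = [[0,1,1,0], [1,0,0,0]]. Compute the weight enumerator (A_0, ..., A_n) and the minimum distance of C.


Weight distribution: A_0 = 1, A_1 = 1, A_2 = 1, A_3 = 1. Minimum distance d = 1.

Enumerate all 2^2 = 4 messages m ∈ F_2^2.
For each, compute codeword c = mG in F_2^4, then tally its weight.
  m = 00 → c = 0000, weight = 0.
  m = 10 → c = 0110, weight = 2.
  m = 01 → c = 1000, weight = 1.
  m = 11 → c = 1110, weight = 3.
Tally weights:
  weight 0: 1 codewords.
  weight 1: 1 codewords.
  weight 2: 1 codewords.
  weight 3: 1 codewords.
Minimum distance d = smallest w > 0 with A_w > 0 = 1.
Sanity: Σ A_w = 4 = 2^2 = 4 ✓.


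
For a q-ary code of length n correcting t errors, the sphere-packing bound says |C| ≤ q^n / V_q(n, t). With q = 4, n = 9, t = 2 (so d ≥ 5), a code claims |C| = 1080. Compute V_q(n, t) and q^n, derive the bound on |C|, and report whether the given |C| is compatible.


V_q(n, t) = 352, q^n = 262144, Hamming bound = 744, |C| = 1080 > bound (violated).

Step 1: Compute V_q(n, t) = Σ_{j=0}^2 C(n, j) (q−1)^j.
  j = 0: C(9,0)·(3)^0 = 1·1 = 1.
  j = 1: C(9,1)·(3)^1 = 9·3 = 27.
  j = 2: C(9,2)·(3)^2 = 36·9 = 324.
  V_q(n, t) = 1 + 27 + 324 = 352.
Step 2: q^n = 4^9 = 262144.
Step 3: Hamming bound ⌊q^n / V_q(n,t)⌋ = ⌊262144/352⌋ = 744.
Step 4: Compare |C| = 1080 to 744: violated.
The claimed |C| lies above the Hamming bound, so no 4-ary code of length 9 with d ≥ 5 can have 1080 codewords.


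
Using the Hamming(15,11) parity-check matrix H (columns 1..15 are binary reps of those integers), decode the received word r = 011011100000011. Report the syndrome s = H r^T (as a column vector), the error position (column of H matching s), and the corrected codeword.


s = (0, 1, 0, 0)^T, error position = 4, corrected codeword c = 011111100000011

Compute s = H r^T mod 2 one row at a time:
  s_1 = 0 + 0 + 0 + 0 + 0 + 0 + 1 + 1 = 2 ≡ 0 (mod 2).
  s_2 = 0 + 1 + 1 + 1 + 0 + 0 + 1 + 1 = 5 ≡ 1 (mod 2).
  s_3 = 1 + 1 + 1 + 1 + 0 + 0 + 1 + 1 = 6 ≡ 0 (mod 2).
  s_4 = 0 + 1 + 1 + 1 + 0 + 0 + 0 + 1 = 4 ≡ 0 (mod 2).
s = (0, 1, 0, 0)^T — this equals column 4 of H (binary 0100), so error is at position 4.
Correct: flip bit 4 of r = 011011100000011 to get c = 011111100000011.


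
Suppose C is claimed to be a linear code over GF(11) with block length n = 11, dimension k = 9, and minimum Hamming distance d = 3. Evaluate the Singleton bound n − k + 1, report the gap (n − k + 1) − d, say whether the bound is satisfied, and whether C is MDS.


Singleton RHS = n − k + 1 = 3, slack = 0, bound satisfied, MDS.

Singleton bound: d ≤ n − k + 1.
Here n = 11, k = 9, so n − k + 1 = 3.
Given d = 3, check d ≤ 3: YES.
Slack = (n − k + 1) − d = 0.
The code is MDS (slack = 0).
Description: the claimed parameters are [11, 9, 3]_11; such a code would be MDS (meets Singleton bound).


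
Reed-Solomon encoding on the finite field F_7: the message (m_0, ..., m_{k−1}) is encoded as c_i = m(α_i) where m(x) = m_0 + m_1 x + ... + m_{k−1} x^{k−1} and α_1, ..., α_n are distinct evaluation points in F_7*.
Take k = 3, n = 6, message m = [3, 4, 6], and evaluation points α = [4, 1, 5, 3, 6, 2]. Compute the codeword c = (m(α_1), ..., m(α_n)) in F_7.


c = [3, 6, 5, 6, 5, 0]

Message polynomial: m(x) = 3 + 4·x + 6·x^2 (mod 7).
For each evaluation point α_i, compute m(α_i) mod 7:
  α_1 = 4: Horner steps 6 → 0 → 3, so m(4) = 3.
  α_2 = 1: Horner steps 6 → 3 → 6, so m(1) = 6.
  α_3 = 5: Horner steps 6 → 6 → 5, so m(5) = 5.
  α_4 = 3: Horner steps 6 → 1 → 6, so m(3) = 6.
  α_5 = 6: Horner steps 6 → 5 → 5, so m(6) = 5.
  α_6 = 2: Horner steps 6 → 2 → 0, so m(2) = 0.
Codeword c = [3, 6, 5, 6, 5, 0] ∈ F_7^6.


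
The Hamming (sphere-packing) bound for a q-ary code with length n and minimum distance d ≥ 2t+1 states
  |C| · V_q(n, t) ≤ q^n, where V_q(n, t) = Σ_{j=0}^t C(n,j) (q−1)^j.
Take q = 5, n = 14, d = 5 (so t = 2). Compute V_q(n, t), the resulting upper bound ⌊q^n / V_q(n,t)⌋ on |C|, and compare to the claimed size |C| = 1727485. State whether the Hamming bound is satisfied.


V_q(n, t) = 1513, q^n = 6103515625, Hamming bound = 4034048, |C| = 1727485 ≤ bound (satisfied).

Step 1: Compute V_q(n, t) = Σ_{j=0}^2 C(n, j) (q−1)^j.
  j = 0: C(14,0)·(4)^0 = 1·1 = 1.
  j = 1: C(14,1)·(4)^1 = 14·4 = 56.
  j = 2: C(14,2)·(4)^2 = 91·16 = 1456.
  V_q(n, t) = 1 + 56 + 1456 = 1513.
Step 2: q^n = 5^14 = 6103515625.
Step 3: Hamming bound ⌊q^n / V_q(n,t)⌋ = ⌊6103515625/1513⌋ = 4034048.
Step 4: Compare |C| = 1727485 to 4034048: satisfied.
The claimed |C| lies below the Hamming bound.


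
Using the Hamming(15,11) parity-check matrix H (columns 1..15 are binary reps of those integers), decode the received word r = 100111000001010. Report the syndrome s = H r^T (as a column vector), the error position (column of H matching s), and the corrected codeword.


s = (0, 1, 0, 0)^T, error position = 4, corrected codeword c = 100011000001010

Compute s = H r^T mod 2 one row at a time:
  s_1 = 0 + 0 + 0 + 0 + 1 + 0 + 1 + 0 = 2 ≡ 0 (mod 2).
  s_2 = 1 + 1 + 1 + 0 + 1 + 0 + 1 + 0 = 5 ≡ 1 (mod 2).
  s_3 = 0 + 0 + 1 + 0 + 0 + 0 + 1 + 0 = 2 ≡ 0 (mod 2).
  s_4 = 1 + 0 + 1 + 0 + 0 + 0 + 0 + 0 = 2 ≡ 0 (mod 2).
s = (0, 1, 0, 0)^T — this equals column 4 of H (binary 0100), so error is at position 4.
Correct: flip bit 4 of r = 100111000001010 to get c = 100011000001010.


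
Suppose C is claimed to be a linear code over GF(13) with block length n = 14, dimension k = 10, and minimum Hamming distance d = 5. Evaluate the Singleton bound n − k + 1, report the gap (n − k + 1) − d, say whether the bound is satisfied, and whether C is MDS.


Singleton RHS = n − k + 1 = 5, slack = 0, bound satisfied, MDS.

Singleton bound: d ≤ n − k + 1.
Here n = 14, k = 10, so n − k + 1 = 5.
Given d = 5, check d ≤ 5: YES.
Slack = (n − k + 1) − d = 0.
The code is MDS (slack = 0).
Description: the claimed parameters are [14, 10, 5]_13; such a code would be MDS (meets Singleton bound).


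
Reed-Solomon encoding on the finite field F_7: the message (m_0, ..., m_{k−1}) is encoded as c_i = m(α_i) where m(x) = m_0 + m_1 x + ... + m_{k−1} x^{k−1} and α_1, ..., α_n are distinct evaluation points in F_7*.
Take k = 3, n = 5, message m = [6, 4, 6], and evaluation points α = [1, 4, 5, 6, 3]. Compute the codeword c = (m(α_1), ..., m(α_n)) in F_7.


c = [2, 6, 1, 1, 2]

Message polynomial: m(x) = 6 + 4·x + 6·x^2 (mod 7).
For each evaluation point α_i, compute m(α_i) mod 7:
  α_1 = 1: Horner steps 6 → 3 → 2, so m(1) = 2.
  α_2 = 4: Horner steps 6 → 0 → 6, so m(4) = 6.
  α_3 = 5: Horner steps 6 → 6 → 1, so m(5) = 1.
  α_4 = 6: Horner steps 6 → 5 → 1, so m(6) = 1.
  α_5 = 3: Horner steps 6 → 1 → 2, so m(3) = 2.
Codeword c = [2, 6, 1, 1, 2] ∈ F_7^5.


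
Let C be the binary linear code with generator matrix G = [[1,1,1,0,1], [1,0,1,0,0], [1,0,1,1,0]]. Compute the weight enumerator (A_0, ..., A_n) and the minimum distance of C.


Weight distribution: A_0 = 1, A_1 = 1, A_2 = 2, A_3 = 2, A_4 = 1, A_5 = 1. Minimum distance d = 1.

Enumerate all 2^3 = 8 messages m ∈ F_2^3.
For each, compute codeword c = mG in F_2^5, then tally its weight.
  m = 000 → c = 00000, weight = 0.
  m = 100 → c = 11101, weight = 4.
  m = 010 → c = 10100, weight = 2.
  m = 110 → c = 01001, weight = 2.
  m = 001 → c = 10110, weight = 3.
  m = 101 → c = 01011, weight = 3.
  m = 011 → c = 00010, weight = 1.
  m = 111 → c = 11111, weight = 5.
Tally weights:
  weight 0: 1 codewords.
  weight 1: 1 codewords.
  weight 2: 2 codewords.
  weight 3: 2 codewords.
  weight 4: 1 codewords.
  weight 5: 1 codewords.
Minimum distance d = smallest w > 0 with A_w > 0 = 1.
Sanity: Σ A_w = 8 = 2^3 = 8 ✓.


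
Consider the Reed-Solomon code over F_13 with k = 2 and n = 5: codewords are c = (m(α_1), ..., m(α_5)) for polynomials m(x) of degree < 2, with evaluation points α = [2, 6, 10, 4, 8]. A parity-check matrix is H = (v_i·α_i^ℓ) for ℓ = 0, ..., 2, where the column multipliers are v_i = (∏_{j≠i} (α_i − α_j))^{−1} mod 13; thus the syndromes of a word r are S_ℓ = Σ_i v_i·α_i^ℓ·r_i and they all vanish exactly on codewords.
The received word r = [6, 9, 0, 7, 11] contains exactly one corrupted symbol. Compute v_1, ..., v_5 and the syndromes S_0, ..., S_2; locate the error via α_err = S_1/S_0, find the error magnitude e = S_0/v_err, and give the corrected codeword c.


S = (2, 4, 8), error at position 1, error magnitude e = 1, c = [5, 9, 0, 7, 11].

Step 1: column multipliers v_i = (∏_{j≠i}(α_i − α_j))^{−1} mod 13.
  i = 1 (α = 2): (2−6)(2−10)(2−4)(2−8) = (−4)·(−8)·(−2)·(−6) = 384 ≡ 7, so v_1 = 7^{−1} = 2 (mod 13).
  i = 2 (α = 6): (6−2)(6−10)(6−4)(6−8) = 4·(−4)·2·(−2) = 64 ≡ 12, so v_2 = 12^{−1} = 12 (mod 13).
  i = 3 (α = 10): (10−2)(10−6)(10−4)(10−8) = 8·4·6·2 = 384 ≡ 7, so v_3 = 7^{−1} = 2 (mod 13).
  i = 4 (α = 4): (4−2)(4−6)(4−10)(4−8) = 2·(−2)·(−6)·(−4) = −96 ≡ 8, so v_4 = 8^{−1} = 5 (mod 13).
  i = 5 (α = 8): (8−2)(8−6)(8−10)(8−4) = 6·2·(−2)·4 = −96 ≡ 8, so v_5 = 8^{−1} = 5 (mod 13).
  v = [2, 12, 2, 5, 5].
Step 2: syndromes of r = [6, 9, 0, 7, 11] (all sums mod 13).
  S_0 = Σ v_i r_i = 2·6 + 12·9 + 2·0 + 5·7 + 5·11 = 210 ≡ 2.
  S_1 = Σ v_i α_i r_i = 2·2·6 + 12·6·9 + 2·10·0 + 5·4·7 + 5·8·11 = 1252 ≡ 4.
  α_i^2 mod 13 = [4, 10, 9, 3, 12].
  S_2 = Σ v_i α_i^2 r_i = 2·4·6 + 12·10·9 + 2·9·0 + 5·3·7 + 5·12·11 = 1893 ≡ 8.
  S = (2, 4, 8) ≠ 0, so r is not a codeword (an error is present).
Step 3: locate the error. For a single error e at position i, S_ℓ = v_i·e·α_i^ℓ, so α_err = S_1/S_0.
  S_0^{−1} = 2^{−1} = 7 (mod 13), so α_err = 4·7 = 28 ≡ 2 = α_1. Error position i = 1.
  Consistency check: S_2/S_1 = 8·10 = 80 ≡ 2 = α_err ✓ (single-error assumption holds).
Step 4: error magnitude e = S_0/v_1 = S_0·∏_{j≠1}(α_1 − α_j) = 2·7 = 14 ≡ 1 (mod 13).
Step 5: correct position 1: c_1 = r_1 − e = 6 − 1 ≡ 5 (mod 13). Hence c = [5, 9, 0, 7, 11].
  Check: interpolating c through the α_i gives m(x) = 3 + 1·x (degree < 2) with m(α_i) = c_i for every i, so c is indeed a codeword.


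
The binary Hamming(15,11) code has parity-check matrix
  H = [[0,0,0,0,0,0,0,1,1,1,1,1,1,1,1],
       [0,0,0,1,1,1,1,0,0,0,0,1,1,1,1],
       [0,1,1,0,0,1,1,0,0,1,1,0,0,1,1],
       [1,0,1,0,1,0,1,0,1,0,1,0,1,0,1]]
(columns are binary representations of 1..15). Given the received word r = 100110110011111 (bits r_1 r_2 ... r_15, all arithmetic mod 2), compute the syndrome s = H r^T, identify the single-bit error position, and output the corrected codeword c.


s = (0, 1, 0, 0)^T, error position = 4, corrected codeword c = 100010110011111

Compute s = H r^T mod 2 one row at a time:
  s_1 = 1 + 0 + 0 + 1 + 1 + 1 + 1 + 1 = 6 ≡ 0 (mod 2).
  s_2 = 1 + 1 + 0 + 1 + 1 + 1 + 1 + 1 = 7 ≡ 1 (mod 2).
  s_3 = 0 + 0 + 0 + 1 + 0 + 1 + 1 + 1 = 4 ≡ 0 (mod 2).
  s_4 = 1 + 0 + 1 + 1 + 0 + 1 + 1 + 1 = 6 ≡ 0 (mod 2).
s = (0, 1, 0, 0)^T — this equals column 4 of H (binary 0100), so error is at position 4.
Correct: flip bit 4 of r = 100110110011111 to get c = 100010110011111.


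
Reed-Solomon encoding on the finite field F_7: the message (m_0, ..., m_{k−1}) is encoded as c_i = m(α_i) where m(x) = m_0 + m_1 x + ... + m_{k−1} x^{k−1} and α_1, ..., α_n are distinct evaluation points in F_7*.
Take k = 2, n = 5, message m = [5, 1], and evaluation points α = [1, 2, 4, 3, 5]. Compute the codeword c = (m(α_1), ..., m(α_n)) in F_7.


c = [6, 0, 2, 1, 3]

Message polynomial: m(x) = 5 + 1·x (mod 7).
For each evaluation point α_i, compute m(α_i) mod 7:
  α_1 = 1: Horner steps 1 → 6, so m(1) = 6.
  α_2 = 2: Horner steps 1 → 0, so m(2) = 0.
  α_3 = 4: Horner steps 1 → 2, so m(4) = 2.
  α_4 = 3: Horner steps 1 → 1, so m(3) = 1.
  α_5 = 5: Horner steps 1 → 3, so m(5) = 3.
Codeword c = [6, 0, 2, 1, 3] ∈ F_7^5.


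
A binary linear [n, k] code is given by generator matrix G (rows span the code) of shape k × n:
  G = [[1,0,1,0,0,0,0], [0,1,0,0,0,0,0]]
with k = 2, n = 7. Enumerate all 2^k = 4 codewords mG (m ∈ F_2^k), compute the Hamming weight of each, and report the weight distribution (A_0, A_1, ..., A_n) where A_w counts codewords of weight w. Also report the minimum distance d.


Weight distribution: A_0 = 1, A_1 = 1, A_2 = 1, A_3 = 1. Minimum distance d = 1.

Enumerate all 2^2 = 4 messages m ∈ F_2^2.
For each, compute codeword c = mG in F_2^7, then tally its weight.
  m = 00 → c = 0000000, weight = 0.
  m = 10 → c = 1010000, weight = 2.
  m = 01 → c = 0100000, weight = 1.
  m = 11 → c = 1110000, weight = 3.
Tally weights:
  weight 0: 1 codewords.
  weight 1: 1 codewords.
  weight 2: 1 codewords.
  weight 3: 1 codewords.
Minimum distance d = smallest w > 0 with A_w > 0 = 1.
Sanity: Σ A_w = 4 = 2^2 = 4 ✓.


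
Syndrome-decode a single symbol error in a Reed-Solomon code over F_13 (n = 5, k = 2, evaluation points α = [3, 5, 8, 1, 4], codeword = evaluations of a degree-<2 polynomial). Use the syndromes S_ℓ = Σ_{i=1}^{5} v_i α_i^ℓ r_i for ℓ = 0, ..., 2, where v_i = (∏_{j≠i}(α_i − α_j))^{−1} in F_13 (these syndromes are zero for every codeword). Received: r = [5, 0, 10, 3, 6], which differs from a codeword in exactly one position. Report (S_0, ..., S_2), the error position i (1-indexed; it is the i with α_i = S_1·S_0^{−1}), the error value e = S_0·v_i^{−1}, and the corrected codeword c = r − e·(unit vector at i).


S = (3, 2, 10), error at position 2, error magnitude e = 6, c = [5, 7, 10, 3, 6].

Step 1: column multipliers v_i = (∏_{j≠i}(α_i − α_j))^{−1} mod 13.
  i = 1 (α = 3): (3−5)(3−8)(3−1)(3−4) = (−2)·(−5)·2·(−1) = −20 ≡ 6, so v_1 = 6^{−1} = 11 (mod 13).
  i = 2 (α = 5): (5−3)(5−8)(5−1)(5−4) = 2·(−3)·4·1 = −24 ≡ 2, so v_2 = 2^{−1} = 7 (mod 13).
  i = 3 (α = 8): (8−3)(8−5)(8−1)(8−4) = 5·3·7·4 = 420 ≡ 4, so v_3 = 4^{−1} = 10 (mod 13).
  i = 4 (α = 1): (1−3)(1−5)(1−8)(1−4) = (−2)·(−4)·(−7)·(−3) = 168 ≡ 12, so v_4 = 12^{−1} = 12 (mod 13).
  i = 5 (α = 4): (4−3)(4−5)(4−8)(4−1) = 1·(−1)·(−4)·3 = 12 ≡ 12, so v_5 = 12^{−1} = 12 (mod 13).
  v = [11, 7, 10, 12, 12].
Step 2: syndromes of r = [5, 0, 10, 3, 6] (all sums mod 13).
  S_0 = Σ v_i r_i = 11·5 + 7·0 + 10·10 + 12·3 + 12·6 = 263 ≡ 3.
  S_1 = Σ v_i α_i r_i = 11·3·5 + 7·5·0 + 10·8·10 + 12·1·3 + 12·4·6 = 1289 ≡ 2.
  α_i^2 mod 13 = [9, 12, 12, 1, 3].
  S_2 = Σ v_i α_i^2 r_i = 11·9·5 + 7·12·0 + 10·12·10 + 12·1·3 + 12·3·6 = 1947 ≡ 10.
  S = (3, 2, 10) ≠ 0, so r is not a codeword (an error is present).
Step 3: locate the error. For a single error e at position i, S_ℓ = v_i·e·α_i^ℓ, so α_err = S_1/S_0.
  S_0^{−1} = 3^{−1} = 9 (mod 13), so α_err = 2·9 = 18 ≡ 5 = α_2. Error position i = 2.
  Consistency check: S_2/S_1 = 10·7 = 70 ≡ 5 = α_err ✓ (single-error assumption holds).
Step 4: error magnitude e = S_0/v_2 = S_0·∏_{j≠2}(α_2 − α_j) = 3·2 = 6 ≡ 6 (mod 13).
Step 5: correct position 2: c_2 = r_2 − e = 0 − 6 ≡ 7 (mod 13). Hence c = [5, 7, 10, 3, 6].
  Check: interpolating c through the α_i gives m(x) = 2 + 1·x (degree < 2) with m(α_i) = c_i for every i, so c is indeed a codeword.


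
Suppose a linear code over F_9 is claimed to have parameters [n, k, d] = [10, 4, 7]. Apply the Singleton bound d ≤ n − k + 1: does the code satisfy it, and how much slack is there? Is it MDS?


Singleton RHS = n − k + 1 = 7, slack = 0, bound satisfied, MDS.

Singleton bound: d ≤ n − k + 1.
Here n = 10, k = 4, so n − k + 1 = 7.
Given d = 7, check d ≤ 7: YES.
Slack = (n − k + 1) − d = 0.
The code is MDS (slack = 0).
Description: the claimed parameters are [10, 4, 7]_9; such a code would be MDS (meets Singleton bound).


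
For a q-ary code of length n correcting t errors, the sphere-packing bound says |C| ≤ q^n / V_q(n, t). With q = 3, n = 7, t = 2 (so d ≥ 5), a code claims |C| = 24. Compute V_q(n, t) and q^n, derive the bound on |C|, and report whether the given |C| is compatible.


V_q(n, t) = 99, q^n = 2187, Hamming bound = 22, |C| = 24 > bound (violated).

Step 1: Compute V_q(n, t) = Σ_{j=0}^2 C(n, j) (q−1)^j.
  j = 0: C(7,0)·(2)^0 = 1·1 = 1.
  j = 1: C(7,1)·(2)^1 = 7·2 = 14.
  j = 2: C(7,2)·(2)^2 = 21·4 = 84.
  V_q(n, t) = 1 + 14 + 84 = 99.
Step 2: q^n = 3^7 = 2187.
Step 3: Hamming bound ⌊q^n / V_q(n,t)⌋ = ⌊2187/99⌋ = 22.
Step 4: Compare |C| = 24 to 22: violated.
The claimed |C| lies above the Hamming bound, so no 3-ary code of length 7 with d ≥ 5 can have 24 codewords.


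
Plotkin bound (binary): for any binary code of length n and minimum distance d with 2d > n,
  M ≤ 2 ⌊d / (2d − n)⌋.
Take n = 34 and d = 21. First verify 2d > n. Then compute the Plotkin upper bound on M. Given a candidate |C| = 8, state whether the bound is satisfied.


Plotkin bound M ≤ 4; given |C| = 8 > bound (violated).

Check applicability: 2d = 42, n = 34.
2d − n = 8 > 0, so Plotkin applies.
Compute d/(2d−n) = 21/8 ≈ 2.6250.
⌊d/(2d−n)⌋ = 2.
Plotkin bound: M ≤ 2·2 = 4.
Given |C| = 8, check: VIOLATED.
This |C| is above the Plotkin bound, so no binary code with n = 34, d = 21 and 8 codewords exists.


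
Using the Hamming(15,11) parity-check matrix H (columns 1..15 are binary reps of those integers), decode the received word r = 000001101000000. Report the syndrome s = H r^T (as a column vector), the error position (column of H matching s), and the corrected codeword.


s = (1, 0, 0, 0)^T, error position = 8, corrected codeword c = 000001111000000

Compute s = H r^T mod 2 one row at a time:
  s_1 = 0 + 1 + 0 + 0 + 0 + 0 + 0 + 0 = 1 ≡ 1 (mod 2).
  s_2 = 0 + 0 + 1 + 1 + 0 + 0 + 0 + 0 = 2 ≡ 0 (mod 2).
  s_3 = 0 + 0 + 1 + 1 + 0 + 0 + 0 + 0 = 2 ≡ 0 (mod 2).
  s_4 = 0 + 0 + 0 + 1 + 1 + 0 + 0 + 0 = 2 ≡ 0 (mod 2).
s = (1, 0, 0, 0)^T — this equals column 8 of H (binary 1000), so error is at position 8.
Correct: flip bit 8 of r = 000001101000000 to get c = 000001111000000.


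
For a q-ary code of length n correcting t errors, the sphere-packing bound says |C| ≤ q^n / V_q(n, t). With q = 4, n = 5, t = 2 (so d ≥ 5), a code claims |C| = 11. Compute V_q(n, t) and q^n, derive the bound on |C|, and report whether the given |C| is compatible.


V_q(n, t) = 106, q^n = 1024, Hamming bound = 9, |C| = 11 > bound (violated).

Step 1: Compute V_q(n, t) = Σ_{j=0}^2 C(n, j) (q−1)^j.
  j = 0: C(5,0)·(3)^0 = 1·1 = 1.
  j = 1: C(5,1)·(3)^1 = 5·3 = 15.
  j = 2: C(5,2)·(3)^2 = 10·9 = 90.
  V_q(n, t) = 1 + 15 + 90 = 106.
Step 2: q^n = 4^5 = 1024.
Step 3: Hamming bound ⌊q^n / V_q(n,t)⌋ = ⌊1024/106⌋ = 9.
Step 4: Compare |C| = 11 to 9: violated.
The claimed |C| lies above the Hamming bound, so no 4-ary code of length 5 with d ≥ 5 can have 11 codewords.


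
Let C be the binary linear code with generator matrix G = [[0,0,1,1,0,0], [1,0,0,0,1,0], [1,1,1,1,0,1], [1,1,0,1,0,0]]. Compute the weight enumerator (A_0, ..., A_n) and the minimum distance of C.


Weight distribution: A_0 = 1, A_2 = 4, A_3 = 6, A_4 = 3, A_5 = 2. Minimum distance d = 2.

Enumerate all 2^4 = 16 messages m ∈ F_2^4.
For each, compute codeword c = mG in F_2^6, then tally its weight.
  m = 0000 → c = 000000, weight = 0.
  m = 1000 → c = 001100, weight = 2.
  m = 0100 → c = 100010, weight = 2.
  m = 1100 → c = 101110, weight = 4.
  m = 0010 → c = 111101, weight = 5.
  m = 1010 → c = 110001, weight = 3.
  m = 0110 → c = 011111, weight = 5.
  m = 1110 → c = 010011, weight = 3.
  m = 0001 → c = 110100, weight = 3.
  m = 1001 → c = 111000, weight = 3.
  m = 0101 → c = 010110, weight = 3.
  m = 1101 → c = 011010, weight = 3.
  m = 0011 → c = 001001, weight = 2.
  m = 1011 → c = 000101, weight = 2.
  m = 0111 → c = 101011, weight = 4.
  m = 1111 → c = 100111, weight = 4.
Tally weights:
  weight 0: 1 codewords.
  weight 2: 4 codewords.
  weight 3: 6 codewords.
  weight 4: 3 codewords.
  weight 5: 2 codewords.
Minimum distance d = smallest w > 0 with A_w > 0 = 2.
Sanity: Σ A_w = 16 = 2^4 = 16 ✓.


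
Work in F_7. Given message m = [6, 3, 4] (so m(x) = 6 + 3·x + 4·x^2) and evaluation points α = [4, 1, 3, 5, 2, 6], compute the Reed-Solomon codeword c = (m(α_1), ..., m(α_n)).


c = [5, 6, 2, 2, 0, 0]

Message polynomial: m(x) = 6 + 3·x + 4·x^2 (mod 7).
For each evaluation point α_i, compute m(α_i) mod 7:
  α_1 = 4: Horner steps 4 → 5 → 5, so m(4) = 5.
  α_2 = 1: Horner steps 4 → 0 → 6, so m(1) = 6.
  α_3 = 3: Horner steps 4 → 1 → 2, so m(3) = 2.
  α_4 = 5: Horner steps 4 → 2 → 2, so m(5) = 2.
  α_5 = 2: Horner steps 4 → 4 → 0, so m(2) = 0.
  α_6 = 6: Horner steps 4 → 6 → 0, so m(6) = 0.
Codeword c = [5, 6, 2, 2, 0, 0] ∈ F_7^6.


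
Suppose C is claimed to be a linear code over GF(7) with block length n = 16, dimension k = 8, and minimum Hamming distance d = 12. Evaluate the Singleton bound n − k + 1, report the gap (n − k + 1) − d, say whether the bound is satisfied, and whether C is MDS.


Singleton RHS = n − k + 1 = 9, slack = -3, bound violated (no such code; not MDS).

Singleton bound: d ≤ n − k + 1.
Here n = 16, k = 8, so n − k + 1 = 9.
Given d = 12, check d ≤ 9: NO.
Slack = (n − k + 1) − d = -3.
The slack is negative: d = 12 exceeds n − k + 1 = 9 by 3, so the Singleton bound is violated and no linear [16, 8, 12]_7 code can exist. In particular it is not MDS (MDS requires d = n − k + 1 exactly).
Description: the claimed parameters are [16, 8, 12]_7; such a code would be impossible (violates the Singleton bound).


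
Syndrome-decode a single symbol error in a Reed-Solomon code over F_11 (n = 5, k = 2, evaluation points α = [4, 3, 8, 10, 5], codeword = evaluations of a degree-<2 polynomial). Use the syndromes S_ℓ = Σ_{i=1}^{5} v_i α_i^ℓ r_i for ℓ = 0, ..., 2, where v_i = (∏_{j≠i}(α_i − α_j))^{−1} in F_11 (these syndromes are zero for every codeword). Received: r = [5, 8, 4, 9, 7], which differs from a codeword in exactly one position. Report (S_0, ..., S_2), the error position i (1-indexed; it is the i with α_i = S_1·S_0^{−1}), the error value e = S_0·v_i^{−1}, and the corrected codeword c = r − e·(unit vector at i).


S = (2, 10, 6), error at position 5, error magnitude e = 5, c = [5, 8, 4, 9, 2].

Step 1: column multipliers v_i = (∏_{j≠i}(α_i − α_j))^{−1} mod 11.
  i = 1 (α = 4): (4−3)(4−8)(4−10)(4−5) = 1·(−4)·(−6)·(−1) = −24 ≡ 9, so v_1 = 9^{−1} = 5 (mod 11).
  i = 2 (α = 3): (3−4)(3−8)(3−10)(3−5) = (−1)·(−5)·(−7)·(−2) = 70 ≡ 4, so v_2 = 4^{−1} = 3 (mod 11).
  i = 3 (α = 8): (8−4)(8−3)(8−10)(8−5) = 4·5·(−2)·3 = −120 ≡ 1, so v_3 = 1^{−1} = 1 (mod 11).
  i = 4 (α = 10): (10−4)(10−3)(10−8)(10−5) = 6·7·2·5 = 420 ≡ 2, so v_4 = 2^{−1} = 6 (mod 11).
  i = 5 (α = 5): (5−4)(5−3)(5−8)(5−10) = 1·2·(−3)·(−5) = 30 ≡ 8, so v_5 = 8^{−1} = 7 (mod 11).
  v = [5, 3, 1, 6, 7].
Step 2: syndromes of r = [5, 8, 4, 9, 7] (all sums mod 11).
  S_0 = Σ v_i r_i = 5·5 + 3·8 + 1·4 + 6·9 + 7·7 = 156 ≡ 2.
  S_1 = Σ v_i α_i r_i = 5·4·5 + 3·3·8 + 1·8·4 + 6·10·9 + 7·5·7 = 989 ≡ 10.
  α_i^2 mod 11 = [5, 9, 9, 1, 3].
  S_2 = Σ v_i α_i^2 r_i = 5·5·5 + 3·9·8 + 1·9·4 + 6·1·9 + 7·3·7 = 578 ≡ 6.
  S = (2, 10, 6) ≠ 0, so r is not a codeword (an error is present).
Step 3: locate the error. For a single error e at position i, S_ℓ = v_i·e·α_i^ℓ, so α_err = S_1/S_0.
  S_0^{−1} = 2^{−1} = 6 (mod 11), so α_err = 10·6 = 60 ≡ 5 = α_5. Error position i = 5.
  Consistency check: S_2/S_1 = 6·10 = 60 ≡ 5 = α_err ✓ (single-error assumption holds).
Step 4: error magnitude e = S_0/v_5 = S_0·∏_{j≠5}(α_5 − α_j) = 2·8 = 16 ≡ 5 (mod 11).
Step 5: correct position 5: c_5 = r_5 − e = 7 − 5 ≡ 2 (mod 11). Hence c = [5, 8, 4, 9, 2].
  Check: interpolating c through the α_i gives m(x) = 6 + 8·x (degree < 2) with m(α_i) = c_i for every i, so c is indeed a codeword.


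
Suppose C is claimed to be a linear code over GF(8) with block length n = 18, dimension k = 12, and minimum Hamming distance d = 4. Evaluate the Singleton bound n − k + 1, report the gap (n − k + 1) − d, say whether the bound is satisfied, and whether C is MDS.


Singleton RHS = n − k + 1 = 7, slack = 3, bound satisfied, not MDS.

Singleton bound: d ≤ n − k + 1.
Here n = 18, k = 12, so n − k + 1 = 7.
Given d = 4, check d ≤ 7: YES.
Slack = (n − k + 1) − d = 3.
The code is NOT MDS (slack = 3 > 0).
Description: the claimed parameters are [18, 12, 4]_8; such a code would be non-MDS.


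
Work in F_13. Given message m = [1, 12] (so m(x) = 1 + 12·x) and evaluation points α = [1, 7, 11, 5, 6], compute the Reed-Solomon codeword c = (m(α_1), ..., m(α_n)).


c = [0, 7, 3, 9, 8]

Message polynomial: m(x) = 1 + 12·x (mod 13).
For each evaluation point α_i, compute m(α_i) mod 13:
  α_1 = 1: Horner steps 12 → 0, so m(1) = 0.
  α_2 = 7: Horner steps 12 → 7, so m(7) = 7.
  α_3 = 11: Horner steps 12 → 3, so m(11) = 3.
  α_4 = 5: Horner steps 12 → 9, so m(5) = 9.
  α_5 = 6: Horner steps 12 → 8, so m(6) = 8.
Codeword c = [0, 7, 3, 9, 8] ∈ F_13^5.


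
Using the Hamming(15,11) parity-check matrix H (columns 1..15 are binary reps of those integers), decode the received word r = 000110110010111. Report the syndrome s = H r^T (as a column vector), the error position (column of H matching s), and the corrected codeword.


s = (1, 0, 0, 1)^T, error position = 9, corrected codeword c = 000110111010111

Compute s = H r^T mod 2 one row at a time:
  s_1 = 1 + 0 + 0 + 1 + 0 + 1 + 1 + 1 = 5 ≡ 1 (mod 2).
  s_2 = 1 + 1 + 0 + 1 + 0 + 1 + 1 + 1 = 6 ≡ 0 (mod 2).
  s_3 = 0 + 0 + 0 + 1 + 0 + 1 + 1 + 1 = 4 ≡ 0 (mod 2).
  s_4 = 0 + 0 + 1 + 1 + 0 + 1 + 1 + 1 = 5 ≡ 1 (mod 2).
s = (1, 0, 0, 1)^T — this equals column 9 of H (binary 1001), so error is at position 9.
Correct: flip bit 9 of r = 000110110010111 to get c = 000110111010111.


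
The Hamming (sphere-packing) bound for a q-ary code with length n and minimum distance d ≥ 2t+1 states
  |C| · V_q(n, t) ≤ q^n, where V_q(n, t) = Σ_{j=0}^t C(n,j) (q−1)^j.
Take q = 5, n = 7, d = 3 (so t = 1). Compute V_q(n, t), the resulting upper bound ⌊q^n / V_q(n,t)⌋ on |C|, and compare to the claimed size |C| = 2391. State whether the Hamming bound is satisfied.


V_q(n, t) = 29, q^n = 78125, Hamming bound = 2693, |C| = 2391 ≤ bound (satisfied).

Step 1: Compute V_q(n, t) = Σ_{j=0}^1 C(n, j) (q−1)^j.
  j = 0: C(7,0)·(4)^0 = 1·1 = 1.
  j = 1: C(7,1)·(4)^1 = 7·4 = 28.
  V_q(n, t) = 1 + 28 = 29.
Step 2: q^n = 5^7 = 78125.
Step 3: Hamming bound ⌊q^n / V_q(n,t)⌋ = ⌊78125/29⌋ = 2693.
Step 4: Compare |C| = 2391 to 2693: satisfied.
The claimed |C| lies below the Hamming bound.


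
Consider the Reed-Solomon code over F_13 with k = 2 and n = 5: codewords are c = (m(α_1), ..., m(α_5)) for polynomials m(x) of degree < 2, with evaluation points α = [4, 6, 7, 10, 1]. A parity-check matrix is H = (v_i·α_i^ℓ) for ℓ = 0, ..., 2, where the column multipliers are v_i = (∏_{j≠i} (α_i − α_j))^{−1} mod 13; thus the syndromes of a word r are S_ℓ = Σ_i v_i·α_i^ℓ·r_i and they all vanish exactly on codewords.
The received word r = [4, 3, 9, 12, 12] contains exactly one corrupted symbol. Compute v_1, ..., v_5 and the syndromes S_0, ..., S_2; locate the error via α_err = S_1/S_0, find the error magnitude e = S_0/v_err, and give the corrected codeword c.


S = (1, 10, 9), error at position 4, error magnitude e = 11, c = [4, 3, 9, 1, 12].

Step 1: column multipliers v_i = (∏_{j≠i}(α_i − α_j))^{−1} mod 13.
  i = 1 (α = 4): (4−6)(4−7)(4−10)(4−1) = (−2)·(−3)·(−6)·3 = −108 ≡ 9, so v_1 = 9^{−1} = 3 (mod 13).
  i = 2 (α = 6): (6−4)(6−7)(6−10)(6−1) = 2·(−1)·(−4)·5 = 40 ≡ 1, so v_2 = 1^{−1} = 1 (mod 13).
  i = 3 (α = 7): (7−4)(7−6)(7−10)(7−1) = 3·1·(−3)·6 = −54 ≡ 11, so v_3 = 11^{−1} = 6 (mod 13).
  i = 4 (α = 10): (10−4)(10−6)(10−7)(10−1) = 6·4·3·9 = 648 ≡ 11, so v_4 = 11^{−1} = 6 (mod 13).
  i = 5 (α = 1): (1−4)(1−6)(1−7)(1−10) = (−3)·(−5)·(−6)·(−9) = 810 ≡ 4, so v_5 = 4^{−1} = 10 (mod 13).
  v = [3, 1, 6, 6, 10].
Step 2: syndromes of r = [4, 3, 9, 12, 12] (all sums mod 13).
  S_0 = Σ v_i r_i = 3·4 + 1·3 + 6·9 + 6·12 + 10·12 = 261 ≡ 1.
  S_1 = Σ v_i α_i r_i = 3·4·4 + 1·6·3 + 6·7·9 + 6·10·12 + 10·1·12 = 1284 ≡ 10.
  α_i^2 mod 13 = [3, 10, 10, 9, 1].
  S_2 = Σ v_i α_i^2 r_i = 3·3·4 + 1·10·3 + 6·10·9 + 6·9·12 + 10·1·12 = 1374 ≡ 9.
  S = (1, 10, 9) ≠ 0, so r is not a codeword (an error is present).
Step 3: locate the error. For a single error e at position i, S_ℓ = v_i·e·α_i^ℓ, so α_err = S_1/S_0.
  S_0^{−1} = 1^{−1} = 1 (mod 13), so α_err = 10·1 = 10 ≡ 10 = α_4. Error position i = 4.
  Consistency check: S_2/S_1 = 9·4 = 36 ≡ 10 = α_err ✓ (single-error assumption holds).
Step 4: error magnitude e = S_0/v_4 = S_0·∏_{j≠4}(α_4 − α_j) = 1·11 = 11 ≡ 11 (mod 13).
Step 5: correct position 4: c_4 = r_4 − e = 12 − 11 ≡ 1 (mod 13). Hence c = [4, 3, 9, 1, 12].
  Check: interpolating c through the α_i gives m(x) = 6 + 6·x (degree < 2) with m(α_i) = c_i for every i, so c is indeed a codeword.
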